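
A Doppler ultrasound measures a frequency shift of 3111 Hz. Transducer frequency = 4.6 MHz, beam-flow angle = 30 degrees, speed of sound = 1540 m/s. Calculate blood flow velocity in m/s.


v = fd * c / (2 * f0 * cos(theta))
v = 3111 * 1540 / (2 * 4.6000e+06 * cos(30))
v = 0.6013 m/s


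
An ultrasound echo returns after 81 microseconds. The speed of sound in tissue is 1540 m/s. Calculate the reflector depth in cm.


depth = c * t / 2
t = 81 us = 8.1000e-05 s
depth = 1540 * 8.1000e-05 / 2
depth = 0.06237 m = 6.237 cm


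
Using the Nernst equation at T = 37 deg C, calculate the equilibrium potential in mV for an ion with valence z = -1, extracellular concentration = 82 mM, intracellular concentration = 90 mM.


E = (RT/(zF)) * ln(C_out/C_in)
T = 37 + 273.15 = 310.15 K
E = (8.314 * 310.15 / (-1 * 96485)) * ln(82/90)
E = 2.488 mV


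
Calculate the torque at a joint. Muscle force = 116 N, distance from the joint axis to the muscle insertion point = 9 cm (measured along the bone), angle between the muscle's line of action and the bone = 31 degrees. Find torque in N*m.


Torque = F * d * sin(theta)   (moment arm = d*sin(theta))
d = 9 cm = 0.09 m
Torque = 116 * 0.09 * sin(31)
Torque = 5.377 N*m


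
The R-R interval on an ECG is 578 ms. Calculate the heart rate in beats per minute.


HR = 60 / RR_interval(s)
RR = 578 ms = 0.578 s
HR = 60 / 0.578 = 103.8 bpm


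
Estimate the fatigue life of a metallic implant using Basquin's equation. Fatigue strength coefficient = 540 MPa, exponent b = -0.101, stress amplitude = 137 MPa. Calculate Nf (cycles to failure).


sigma_a = sigma_f' * (2Nf)^b
2Nf = (sigma_a/sigma_f')^(1/b)
2Nf = (137/540)^(1/-0.101)
2Nf = 790231.58
Nf = 3.951e+05


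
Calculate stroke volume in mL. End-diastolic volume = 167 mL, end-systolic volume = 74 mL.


SV = EDV - ESV
SV = 167 - 74
SV = 93 mL


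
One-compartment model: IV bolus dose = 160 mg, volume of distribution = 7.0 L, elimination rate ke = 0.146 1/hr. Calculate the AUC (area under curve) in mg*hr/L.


C0 = Dose/Vd = 160/7.0 = 22.8571 mg/L
AUC = C0/ke = 22.8571/0.146
AUC = 156.6 mg*hr/L


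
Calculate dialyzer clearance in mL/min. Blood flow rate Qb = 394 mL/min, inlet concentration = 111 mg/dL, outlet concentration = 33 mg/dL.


K = Qb * (Cb_in - Cb_out) / Cb_in
K = 394 * (111 - 33) / 111
K = 276.9 mL/min


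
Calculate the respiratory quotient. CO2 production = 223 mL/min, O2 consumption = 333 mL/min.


RQ = VCO2 / VO2
RQ = 223 / 333
RQ = 0.6697


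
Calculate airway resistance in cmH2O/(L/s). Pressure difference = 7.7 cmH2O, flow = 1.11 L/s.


R = dP / flow
R = 7.7 / 1.11
R = 6.937 cmH2O/(L/s)


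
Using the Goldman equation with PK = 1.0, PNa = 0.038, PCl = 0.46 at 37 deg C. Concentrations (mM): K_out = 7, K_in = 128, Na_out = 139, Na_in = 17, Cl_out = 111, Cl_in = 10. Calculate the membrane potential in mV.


Vm = (RT/F)*ln((PK*Ko + PNa*Nao + PCl*Cli)/(PK*Ki + PNa*Nai + PCl*Clo))
Numer = 16.882, Denom = 179.706
Vm = -63.21 mV


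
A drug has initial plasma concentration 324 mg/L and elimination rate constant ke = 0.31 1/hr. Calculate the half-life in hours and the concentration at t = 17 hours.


t_half = ln(2) / ke = 0.693147 / 0.31 = 2.236 hr
C(t) = C0 * exp(-ke*t) = 324 * exp(-0.31*17)
C(17) = 1.667 mg/L


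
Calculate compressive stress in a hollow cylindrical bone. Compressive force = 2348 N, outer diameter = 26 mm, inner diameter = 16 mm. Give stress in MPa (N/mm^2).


A = pi*(r_o^2 - r_i^2)
r_o = 13 mm, r_i = 8 mm
A = 329.867 mm^2
sigma = F/A = 2348 / 329.867
sigma = 7.118 MPa


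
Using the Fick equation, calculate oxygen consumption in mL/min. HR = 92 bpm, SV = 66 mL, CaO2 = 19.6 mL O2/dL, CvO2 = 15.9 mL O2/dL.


CO = HR*SV = 92*66/1000 = 6.072 L/min
a-v O2 diff = 19.6 - 15.9 = 3.7 mL/dL
VO2 = CO * (CaO2-CvO2) * 10 dL/L
VO2 = 6.072 * 3.7 * 10
VO2 = 224.7 mL/min


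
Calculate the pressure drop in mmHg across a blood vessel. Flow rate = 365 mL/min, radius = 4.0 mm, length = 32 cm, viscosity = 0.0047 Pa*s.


dP = 8*mu*L*Q / (pi*r^4)
Q = 365 mL/min = 6.08333e-06 m^3/s
dP = 91.0101 Pa = 91.0101 / 133.322 mmHg = 0.6826 mmHg


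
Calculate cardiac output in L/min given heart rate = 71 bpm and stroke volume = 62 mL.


CO = HR * SV
CO = 71 * 62 / 1000
CO = 4.402 L/min


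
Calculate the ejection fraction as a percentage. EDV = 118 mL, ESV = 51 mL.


SV = EDV - ESV = 118 - 51 = 67 mL
EF = SV/EDV * 100 = 67/118 * 100
EF = 56.78%


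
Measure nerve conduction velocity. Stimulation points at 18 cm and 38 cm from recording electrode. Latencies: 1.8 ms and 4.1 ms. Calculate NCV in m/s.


Distance = (38 - 18) / 100 = 0.2 m
dt = (4.1 - 1.8) / 1000 = 0.0023 s
NCV = dist / dt = 86.96 m/s


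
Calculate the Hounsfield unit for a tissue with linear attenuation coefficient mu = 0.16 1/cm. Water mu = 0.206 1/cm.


HU = ((mu_tissue - mu_water) / mu_water) * 1000
HU = ((0.16 - 0.206) / 0.206) * 1000
HU = -223.3


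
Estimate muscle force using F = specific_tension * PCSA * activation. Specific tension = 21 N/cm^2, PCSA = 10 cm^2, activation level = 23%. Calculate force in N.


F = sigma * PCSA * activation
F = 21 * 10 * 0.23
F = 48.3 N


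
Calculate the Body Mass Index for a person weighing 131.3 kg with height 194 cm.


BMI = weight / height^2
height = 194 cm = 1.94 m
BMI = 131.3 / 1.94^2
BMI = 34.89 kg/m^2


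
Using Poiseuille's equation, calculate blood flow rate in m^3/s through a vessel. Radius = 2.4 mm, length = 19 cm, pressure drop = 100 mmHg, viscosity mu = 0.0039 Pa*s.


Q = pi*r^4*dP / (8*mu*L)
r = 0.0024 m, L = 0.19 m
dP = 100 mmHg = 13332.2 Pa
Q = 2.3442e-04 m^3/s


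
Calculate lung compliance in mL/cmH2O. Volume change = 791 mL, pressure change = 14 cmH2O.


C = dV / dP
C = 791 / 14
C = 56.5 mL/cmH2O


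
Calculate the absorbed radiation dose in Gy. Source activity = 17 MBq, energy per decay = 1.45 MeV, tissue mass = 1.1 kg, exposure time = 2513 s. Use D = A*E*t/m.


A = 17 MBq = 1.7000e+07 Bq
E = 1.45 MeV = 2.3229e-13 J
D = A*E*t/m = 1.7000e+07*2.3229e-13*2513/1.1
D = 0.009022 Gy


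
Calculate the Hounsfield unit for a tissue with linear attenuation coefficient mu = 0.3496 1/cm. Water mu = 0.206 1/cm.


HU = ((mu_tissue - mu_water) / mu_water) * 1000
HU = ((0.3496 - 0.206) / 0.206) * 1000
HU = 697.1


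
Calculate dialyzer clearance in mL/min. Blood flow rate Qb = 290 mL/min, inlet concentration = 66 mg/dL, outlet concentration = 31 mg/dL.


K = Qb * (Cb_in - Cb_out) / Cb_in
K = 290 * (66 - 31) / 66
K = 153.8 mL/min


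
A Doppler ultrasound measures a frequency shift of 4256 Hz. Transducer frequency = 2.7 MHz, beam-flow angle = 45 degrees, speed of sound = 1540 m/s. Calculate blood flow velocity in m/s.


v = fd * c / (2 * f0 * cos(theta))
v = 4256 * 1540 / (2 * 2.7000e+06 * cos(45))
v = 1.716 m/s


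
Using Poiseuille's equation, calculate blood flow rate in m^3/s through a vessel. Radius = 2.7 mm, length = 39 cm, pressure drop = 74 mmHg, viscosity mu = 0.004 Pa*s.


Q = pi*r^4*dP / (8*mu*L)
r = 0.0027 m, L = 0.39 m
dP = 74 mmHg = 9865.828 Pa
Q = 1.3198e-04 m^3/s


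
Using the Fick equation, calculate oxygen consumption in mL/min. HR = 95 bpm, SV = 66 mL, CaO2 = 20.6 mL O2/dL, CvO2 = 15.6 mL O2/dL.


CO = HR*SV = 95*66/1000 = 6.27 L/min
a-v O2 diff = 20.6 - 15.6 = 5 mL/dL
VO2 = CO * (CaO2-CvO2) * 10 dL/L
VO2 = 6.27 * 5 * 10
VO2 = 313.5 mL/min


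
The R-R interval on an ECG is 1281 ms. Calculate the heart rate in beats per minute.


HR = 60 / RR_interval(s)
RR = 1281 ms = 1.281 s
HR = 60 / 1.281 = 46.84 bpm


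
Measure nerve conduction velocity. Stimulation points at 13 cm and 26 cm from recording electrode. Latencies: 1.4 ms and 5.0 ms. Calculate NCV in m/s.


Distance = (26 - 13) / 100 = 0.13 m
dt = (5.0 - 1.4) / 1000 = 0.0036 s
NCV = dist / dt = 36.11 m/s


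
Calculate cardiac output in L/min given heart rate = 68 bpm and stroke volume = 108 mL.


CO = HR * SV
CO = 68 * 108 / 1000
CO = 7.344 L/min


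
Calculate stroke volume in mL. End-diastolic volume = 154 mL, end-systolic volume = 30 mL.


SV = EDV - ESV
SV = 154 - 30
SV = 124 mL


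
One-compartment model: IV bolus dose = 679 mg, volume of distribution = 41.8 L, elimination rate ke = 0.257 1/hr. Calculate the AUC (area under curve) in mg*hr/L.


C0 = Dose/Vd = 679/41.8 = 16.244 mg/L
AUC = C0/ke = 16.244/0.257
AUC = 63.21 mg*hr/L


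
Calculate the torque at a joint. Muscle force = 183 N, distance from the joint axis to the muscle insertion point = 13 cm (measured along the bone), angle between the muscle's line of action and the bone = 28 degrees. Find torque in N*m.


Torque = F * d * sin(theta)   (moment arm = d*sin(theta))
d = 13 cm = 0.13 m
Torque = 183 * 0.13 * sin(28)
Torque = 11.17 N*m


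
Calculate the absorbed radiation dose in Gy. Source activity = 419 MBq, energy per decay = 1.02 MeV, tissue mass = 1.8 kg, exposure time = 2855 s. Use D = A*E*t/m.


A = 419 MBq = 4.1900e+08 Bq
E = 1.02 MeV = 1.63404e-13 J
D = A*E*t/m = 4.1900e+08*1.63404e-13*2855/1.8
D = 0.1086 Gy


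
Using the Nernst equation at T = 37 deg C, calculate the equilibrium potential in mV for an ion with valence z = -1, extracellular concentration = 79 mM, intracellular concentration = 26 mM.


E = (RT/(zF)) * ln(C_out/C_in)
T = 37 + 273.15 = 310.15 K
E = (8.314 * 310.15 / (-1 * 96485)) * ln(79/26)
E = -29.7 mV


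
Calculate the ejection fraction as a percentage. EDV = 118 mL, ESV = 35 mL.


SV = EDV - ESV = 118 - 35 = 83 mL
EF = SV/EDV * 100 = 83/118 * 100
EF = 70.34%


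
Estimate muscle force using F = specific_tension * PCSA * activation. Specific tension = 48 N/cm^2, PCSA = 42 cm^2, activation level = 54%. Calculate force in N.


F = sigma * PCSA * activation
F = 48 * 42 * 0.54
F = 1089 N


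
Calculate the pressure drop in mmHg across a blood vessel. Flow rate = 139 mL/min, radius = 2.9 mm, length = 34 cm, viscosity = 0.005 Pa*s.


dP = 8*mu*L*Q / (pi*r^4)
Q = 139 mL/min = 2.31667e-06 m^3/s
dP = 141.795 Pa = 141.795 / 133.322 mmHg = 1.064 mmHg


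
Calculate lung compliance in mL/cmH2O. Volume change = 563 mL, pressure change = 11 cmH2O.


C = dV / dP
C = 563 / 11
C = 51.18 mL/cmH2O


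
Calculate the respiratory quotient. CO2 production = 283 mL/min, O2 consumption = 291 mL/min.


RQ = VCO2 / VO2
RQ = 283 / 291
RQ = 0.9725


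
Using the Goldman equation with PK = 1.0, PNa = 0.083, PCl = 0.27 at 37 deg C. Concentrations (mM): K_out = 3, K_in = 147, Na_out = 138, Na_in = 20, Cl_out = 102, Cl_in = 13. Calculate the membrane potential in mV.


Vm = (RT/F)*ln((PK*Ko + PNa*Nao + PCl*Cli)/(PK*Ki + PNa*Nai + PCl*Clo))
Numer = 17.964, Denom = 176.2
Vm = -61.02 mV


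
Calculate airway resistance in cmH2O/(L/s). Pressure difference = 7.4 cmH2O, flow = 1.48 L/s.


R = dP / flow
R = 7.4 / 1.48
R = 5 cmH2O/(L/s)


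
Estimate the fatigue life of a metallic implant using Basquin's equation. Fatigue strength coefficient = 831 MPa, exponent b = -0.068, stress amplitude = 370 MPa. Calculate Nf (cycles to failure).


sigma_a = sigma_f' * (2Nf)^b
2Nf = (sigma_a/sigma_f')^(1/b)
2Nf = (370/831)^(1/-0.068)
2Nf = 147108.16
Nf = 7.355e+04


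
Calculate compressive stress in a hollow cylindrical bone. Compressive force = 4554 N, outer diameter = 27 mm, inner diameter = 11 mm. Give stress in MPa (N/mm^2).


A = pi*(r_o^2 - r_i^2)
r_o = 13.5 mm, r_i = 5.5 mm
A = 477.522 mm^2
sigma = F/A = 4554 / 477.522
sigma = 9.537 MPa


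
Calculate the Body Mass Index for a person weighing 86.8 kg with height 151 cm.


BMI = weight / height^2
height = 151 cm = 1.51 m
BMI = 86.8 / 1.51^2
BMI = 38.07 kg/m^2


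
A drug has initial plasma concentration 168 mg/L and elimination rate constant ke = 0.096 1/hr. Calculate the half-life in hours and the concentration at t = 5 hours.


t_half = ln(2) / ke = 0.693147 / 0.096 = 7.22 hr
C(t) = C0 * exp(-ke*t) = 168 * exp(-0.096*5)
C(5) = 104 mg/L


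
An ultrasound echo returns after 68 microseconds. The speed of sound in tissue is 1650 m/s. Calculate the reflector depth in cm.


depth = c * t / 2
t = 68 us = 6.8000e-05 s
depth = 1650 * 6.8000e-05 / 2
depth = 0.0561 m = 5.61 cm


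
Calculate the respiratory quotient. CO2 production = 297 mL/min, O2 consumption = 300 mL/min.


RQ = VCO2 / VO2
RQ = 297 / 300
RQ = 0.99


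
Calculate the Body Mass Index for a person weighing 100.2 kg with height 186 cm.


BMI = weight / height^2
height = 186 cm = 1.86 m
BMI = 100.2 / 1.86^2
BMI = 28.96 kg/m^2


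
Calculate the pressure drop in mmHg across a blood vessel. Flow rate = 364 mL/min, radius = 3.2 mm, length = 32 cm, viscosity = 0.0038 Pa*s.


dP = 8*mu*L*Q / (pi*r^4)
Q = 364 mL/min = 6.06667e-06 m^3/s
dP = 179.153 Pa = 179.153 / 133.322 mmHg = 1.344 mmHg


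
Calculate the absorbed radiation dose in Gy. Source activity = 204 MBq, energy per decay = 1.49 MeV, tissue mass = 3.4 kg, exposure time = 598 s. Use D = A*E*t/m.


A = 204 MBq = 2.0400e+08 Bq
E = 1.49 MeV = 2.38698e-13 J
D = A*E*t/m = 2.0400e+08*2.38698e-13*598/3.4
D = 0.008564 Gy


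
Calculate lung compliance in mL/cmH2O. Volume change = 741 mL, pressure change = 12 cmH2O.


C = dV / dP
C = 741 / 12
C = 61.75 mL/cmH2O


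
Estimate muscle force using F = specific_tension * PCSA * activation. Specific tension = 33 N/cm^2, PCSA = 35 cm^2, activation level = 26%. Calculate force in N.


F = sigma * PCSA * activation
F = 33 * 35 * 0.26
F = 300.3 N


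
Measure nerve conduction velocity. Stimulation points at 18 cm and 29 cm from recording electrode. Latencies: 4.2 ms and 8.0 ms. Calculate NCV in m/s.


Distance = (29 - 18) / 100 = 0.11 m
dt = (8.0 - 4.2) / 1000 = 0.0038 s
NCV = dist / dt = 28.95 m/s


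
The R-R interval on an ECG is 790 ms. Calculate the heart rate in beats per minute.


HR = 60 / RR_interval(s)
RR = 790 ms = 0.79 s
HR = 60 / 0.79 = 75.95 bpm


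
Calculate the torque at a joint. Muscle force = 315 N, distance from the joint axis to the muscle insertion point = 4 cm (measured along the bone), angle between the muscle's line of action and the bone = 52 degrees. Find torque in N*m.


Torque = F * d * sin(theta)   (moment arm = d*sin(theta))
d = 4 cm = 0.04 m
Torque = 315 * 0.04 * sin(52)
Torque = 9.929 N*m


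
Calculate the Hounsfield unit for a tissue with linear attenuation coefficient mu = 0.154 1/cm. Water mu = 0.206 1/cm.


HU = ((mu_tissue - mu_water) / mu_water) * 1000
HU = ((0.154 - 0.206) / 0.206) * 1000
HU = -252.4


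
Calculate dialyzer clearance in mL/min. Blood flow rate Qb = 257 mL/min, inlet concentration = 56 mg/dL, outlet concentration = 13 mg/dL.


K = Qb * (Cb_in - Cb_out) / Cb_in
K = 257 * (56 - 13) / 56
K = 197.3 mL/min


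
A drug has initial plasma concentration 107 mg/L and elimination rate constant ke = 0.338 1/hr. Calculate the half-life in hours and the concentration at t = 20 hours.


t_half = ln(2) / ke = 0.693147 / 0.338 = 2.051 hr
C(t) = C0 * exp(-ke*t) = 107 * exp(-0.338*20)
C(20) = 0.124 mg/L


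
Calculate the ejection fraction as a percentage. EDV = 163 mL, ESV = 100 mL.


SV = EDV - ESV = 163 - 100 = 63 mL
EF = SV/EDV * 100 = 63/163 * 100
EF = 38.65%


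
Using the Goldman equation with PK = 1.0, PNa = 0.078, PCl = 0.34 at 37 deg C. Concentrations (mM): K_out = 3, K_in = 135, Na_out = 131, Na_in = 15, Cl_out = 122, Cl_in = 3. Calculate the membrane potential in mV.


Vm = (RT/F)*ln((PK*Ko + PNa*Nao + PCl*Cli)/(PK*Ki + PNa*Nai + PCl*Clo))
Numer = 14.238, Denom = 177.65
Vm = -67.45 mV


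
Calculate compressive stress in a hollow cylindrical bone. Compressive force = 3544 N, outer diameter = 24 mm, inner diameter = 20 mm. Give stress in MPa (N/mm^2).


A = pi*(r_o^2 - r_i^2)
r_o = 12 mm, r_i = 10 mm
A = 138.23 mm^2
sigma = F/A = 3544 / 138.23
sigma = 25.64 MPa


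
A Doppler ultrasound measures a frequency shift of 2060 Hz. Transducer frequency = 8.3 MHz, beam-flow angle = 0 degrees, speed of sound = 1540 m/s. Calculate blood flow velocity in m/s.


v = fd * c / (2 * f0 * cos(theta))
v = 2060 * 1540 / (2 * 8.3000e+06 * cos(0))
v = 0.1911 m/s


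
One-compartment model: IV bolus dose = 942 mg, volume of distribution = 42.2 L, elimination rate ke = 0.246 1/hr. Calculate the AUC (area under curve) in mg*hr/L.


C0 = Dose/Vd = 942/42.2 = 22.3223 mg/L
AUC = C0/ke = 22.3223/0.246
AUC = 90.74 mg*hr/L


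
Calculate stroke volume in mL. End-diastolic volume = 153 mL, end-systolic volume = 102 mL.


SV = EDV - ESV
SV = 153 - 102
SV = 51 mL


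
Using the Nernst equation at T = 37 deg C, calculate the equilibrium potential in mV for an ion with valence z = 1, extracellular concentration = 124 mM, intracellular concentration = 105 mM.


E = (RT/(zF)) * ln(C_out/C_in)
T = 37 + 273.15 = 310.15 K
E = (8.314 * 310.15 / (1 * 96485)) * ln(124/105)
E = 4.445 mV


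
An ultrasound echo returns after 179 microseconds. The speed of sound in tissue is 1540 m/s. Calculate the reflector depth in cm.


depth = c * t / 2
t = 179 us = 1.7900e-04 s
depth = 1540 * 1.7900e-04 / 2
depth = 0.13783 m = 13.783 cm


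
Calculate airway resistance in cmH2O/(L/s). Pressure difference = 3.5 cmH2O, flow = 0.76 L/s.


R = dP / flow
R = 3.5 / 0.76
R = 4.605 cmH2O/(L/s)


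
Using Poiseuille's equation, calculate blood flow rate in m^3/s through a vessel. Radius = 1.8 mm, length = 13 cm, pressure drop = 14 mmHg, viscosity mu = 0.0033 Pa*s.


Q = pi*r^4*dP / (8*mu*L)
r = 0.0018 m, L = 0.13 m
dP = 14 mmHg = 1866.508 Pa
Q = 1.7936e-05 m^3/s


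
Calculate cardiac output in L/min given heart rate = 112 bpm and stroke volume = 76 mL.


CO = HR * SV
CO = 112 * 76 / 1000
CO = 8.512 L/min


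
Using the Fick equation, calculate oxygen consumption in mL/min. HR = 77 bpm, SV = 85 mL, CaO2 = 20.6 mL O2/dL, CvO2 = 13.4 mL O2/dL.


CO = HR*SV = 77*85/1000 = 6.545 L/min
a-v O2 diff = 20.6 - 13.4 = 7.2 mL/dL
VO2 = CO * (CaO2-CvO2) * 10 dL/L
VO2 = 6.545 * 7.2 * 10
VO2 = 471.2 mL/min


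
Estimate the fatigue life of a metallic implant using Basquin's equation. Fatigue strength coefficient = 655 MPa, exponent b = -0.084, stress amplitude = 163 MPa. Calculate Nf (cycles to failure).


sigma_a = sigma_f' * (2Nf)^b
2Nf = (sigma_a/sigma_f')^(1/b)
2Nf = (163/655)^(1/-0.084)
2Nf = 15527996
Nf = 7.7640e+06


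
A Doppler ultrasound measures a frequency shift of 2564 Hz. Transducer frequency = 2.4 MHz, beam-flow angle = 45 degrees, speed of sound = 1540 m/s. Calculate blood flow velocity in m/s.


v = fd * c / (2 * f0 * cos(theta))
v = 2564 * 1540 / (2 * 2.4000e+06 * cos(45))
v = 1.163 m/s


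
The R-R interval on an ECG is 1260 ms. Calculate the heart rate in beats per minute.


HR = 60 / RR_interval(s)
RR = 1260 ms = 1.26 s
HR = 60 / 1.26 = 47.62 bpm


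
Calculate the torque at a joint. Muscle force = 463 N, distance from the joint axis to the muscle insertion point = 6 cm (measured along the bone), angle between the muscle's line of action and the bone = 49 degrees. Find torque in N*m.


Torque = F * d * sin(theta)   (moment arm = d*sin(theta))
d = 6 cm = 0.06 m
Torque = 463 * 0.06 * sin(49)
Torque = 20.97 N*m


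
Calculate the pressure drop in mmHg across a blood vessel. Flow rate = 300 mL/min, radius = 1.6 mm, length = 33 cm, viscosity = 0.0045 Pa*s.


dP = 8*mu*L*Q / (pi*r^4)
Q = 300 mL/min = 5e-06 m^3/s
dP = 2885.07 Pa = 2885.07 / 133.322 mmHg = 21.64 mmHg


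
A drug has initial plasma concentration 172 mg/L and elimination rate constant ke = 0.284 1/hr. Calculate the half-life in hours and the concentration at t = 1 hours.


t_half = ln(2) / ke = 0.693147 / 0.284 = 2.441 hr
C(t) = C0 * exp(-ke*t) = 172 * exp(-0.284*1)
C(1) = 129.5 mg/L


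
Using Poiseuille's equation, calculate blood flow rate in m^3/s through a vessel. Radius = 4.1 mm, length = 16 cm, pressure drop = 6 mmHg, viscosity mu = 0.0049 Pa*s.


Q = pi*r^4*dP / (8*mu*L)
r = 0.0041 m, L = 0.16 m
dP = 6 mmHg = 799.932 Pa
Q = 1.1322e-04 m^3/s


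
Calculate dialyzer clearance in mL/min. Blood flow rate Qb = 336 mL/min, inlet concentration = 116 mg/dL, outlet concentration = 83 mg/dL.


K = Qb * (Cb_in - Cb_out) / Cb_in
K = 336 * (116 - 83) / 116
K = 95.59 mL/min


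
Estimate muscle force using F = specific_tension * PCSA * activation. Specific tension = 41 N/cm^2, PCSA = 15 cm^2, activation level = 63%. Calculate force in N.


F = sigma * PCSA * activation
F = 41 * 15 * 0.63
F = 387.4 N


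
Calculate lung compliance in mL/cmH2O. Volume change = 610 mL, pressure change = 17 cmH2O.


C = dV / dP
C = 610 / 17
C = 35.88 mL/cmH2O


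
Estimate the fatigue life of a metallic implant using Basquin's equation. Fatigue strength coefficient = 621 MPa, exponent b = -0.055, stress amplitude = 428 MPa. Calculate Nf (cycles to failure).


sigma_a = sigma_f' * (2Nf)^b
2Nf = (sigma_a/sigma_f')^(1/b)
2Nf = (428/621)^(1/-0.055)
2Nf = 869.06343
Nf = 434.5


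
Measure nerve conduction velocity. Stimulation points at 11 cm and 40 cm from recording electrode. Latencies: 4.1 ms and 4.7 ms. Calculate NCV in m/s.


Distance = (40 - 11) / 100 = 0.29 m
dt = (4.7 - 4.1) / 1000 = 6.0000e-04 s
NCV = dist / dt = 483.3 m/s


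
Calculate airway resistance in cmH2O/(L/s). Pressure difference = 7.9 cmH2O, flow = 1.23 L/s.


R = dP / flow
R = 7.9 / 1.23
R = 6.423 cmH2O/(L/s)


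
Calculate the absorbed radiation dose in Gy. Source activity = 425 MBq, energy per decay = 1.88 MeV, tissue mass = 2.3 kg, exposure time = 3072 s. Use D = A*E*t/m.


A = 425 MBq = 4.2500e+08 Bq
E = 1.88 MeV = 3.01176e-13 J
D = A*E*t/m = 4.2500e+08*3.01176e-13*3072/2.3
D = 0.171 Gy


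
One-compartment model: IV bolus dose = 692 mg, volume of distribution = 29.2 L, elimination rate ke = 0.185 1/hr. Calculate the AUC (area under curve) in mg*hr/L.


C0 = Dose/Vd = 692/29.2 = 23.6986 mg/L
AUC = C0/ke = 23.6986/0.185
AUC = 128.1 mg*hr/L


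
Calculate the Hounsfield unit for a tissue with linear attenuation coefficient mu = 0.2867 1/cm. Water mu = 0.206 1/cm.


HU = ((mu_tissue - mu_water) / mu_water) * 1000
HU = ((0.2867 - 0.206) / 0.206) * 1000
HU = 391.7


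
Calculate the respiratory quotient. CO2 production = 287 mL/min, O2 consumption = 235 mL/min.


RQ = VCO2 / VO2
RQ = 287 / 235
RQ = 1.221


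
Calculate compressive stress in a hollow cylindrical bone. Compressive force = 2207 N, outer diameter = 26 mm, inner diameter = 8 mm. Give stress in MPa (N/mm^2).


A = pi*(r_o^2 - r_i^2)
r_o = 13 mm, r_i = 4 mm
A = 480.664 mm^2
sigma = F/A = 2207 / 480.664
sigma = 4.592 MPa


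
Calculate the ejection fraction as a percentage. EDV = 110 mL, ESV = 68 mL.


SV = EDV - ESV = 110 - 68 = 42 mL
EF = SV/EDV * 100 = 42/110 * 100
EF = 38.18%


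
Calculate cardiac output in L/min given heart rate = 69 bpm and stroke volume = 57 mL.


CO = HR * SV
CO = 69 * 57 / 1000
CO = 3.933 L/min


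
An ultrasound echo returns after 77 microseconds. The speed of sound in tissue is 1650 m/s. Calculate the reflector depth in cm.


depth = c * t / 2
t = 77 us = 7.7000e-05 s
depth = 1650 * 7.7000e-05 / 2
depth = 0.063525 m = 6.3525 cm


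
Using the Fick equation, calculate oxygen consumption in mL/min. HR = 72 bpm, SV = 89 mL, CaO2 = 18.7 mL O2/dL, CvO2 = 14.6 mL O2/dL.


CO = HR*SV = 72*89/1000 = 6.408 L/min
a-v O2 diff = 18.7 - 14.6 = 4.1 mL/dL
VO2 = CO * (CaO2-CvO2) * 10 dL/L
VO2 = 6.408 * 4.1 * 10
VO2 = 262.7 mL/min


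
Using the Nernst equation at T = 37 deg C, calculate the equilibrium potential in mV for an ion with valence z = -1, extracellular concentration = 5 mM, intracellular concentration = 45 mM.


E = (RT/(zF)) * ln(C_out/C_in)
T = 37 + 273.15 = 310.15 K
E = (8.314 * 310.15 / (-1 * 96485)) * ln(5/45)
E = 58.72 mV


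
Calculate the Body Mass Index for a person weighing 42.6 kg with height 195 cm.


BMI = weight / height^2
height = 195 cm = 1.95 m
BMI = 42.6 / 1.95^2
BMI = 11.2 kg/m^2


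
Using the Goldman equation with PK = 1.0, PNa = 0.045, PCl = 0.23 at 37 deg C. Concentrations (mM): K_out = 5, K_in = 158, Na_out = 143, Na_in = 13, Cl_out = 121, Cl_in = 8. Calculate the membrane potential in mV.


Vm = (RT/F)*ln((PK*Ko + PNa*Nao + PCl*Cli)/(PK*Ki + PNa*Nai + PCl*Clo))
Numer = 13.275, Denom = 186.415
Vm = -70.61 mV


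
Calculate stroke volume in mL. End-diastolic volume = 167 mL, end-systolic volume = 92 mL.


SV = EDV - ESV
SV = 167 - 92
SV = 75 mL


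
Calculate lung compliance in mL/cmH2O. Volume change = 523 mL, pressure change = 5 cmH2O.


C = dV / dP
C = 523 / 5
C = 104.6 mL/cmH2O


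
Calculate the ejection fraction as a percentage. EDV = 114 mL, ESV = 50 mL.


SV = EDV - ESV = 114 - 50 = 64 mL
EF = SV/EDV * 100 = 64/114 * 100
EF = 56.14%


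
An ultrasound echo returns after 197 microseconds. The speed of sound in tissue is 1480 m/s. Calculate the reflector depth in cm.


depth = c * t / 2
t = 197 us = 1.9700e-04 s
depth = 1480 * 1.9700e-04 / 2
depth = 0.14578 m = 14.578 cm


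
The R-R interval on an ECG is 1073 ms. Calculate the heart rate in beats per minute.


HR = 60 / RR_interval(s)
RR = 1073 ms = 1.073 s
HR = 60 / 1.073 = 55.92 bpm


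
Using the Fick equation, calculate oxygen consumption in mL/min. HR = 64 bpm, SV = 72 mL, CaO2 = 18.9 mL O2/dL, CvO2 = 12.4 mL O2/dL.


CO = HR*SV = 64*72/1000 = 4.608 L/min
a-v O2 diff = 18.9 - 12.4 = 6.5 mL/dL
VO2 = CO * (CaO2-CvO2) * 10 dL/L
VO2 = 4.608 * 6.5 * 10
VO2 = 299.5 mL/min


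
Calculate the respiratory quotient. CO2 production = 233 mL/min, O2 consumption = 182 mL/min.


RQ = VCO2 / VO2
RQ = 233 / 182
RQ = 1.28


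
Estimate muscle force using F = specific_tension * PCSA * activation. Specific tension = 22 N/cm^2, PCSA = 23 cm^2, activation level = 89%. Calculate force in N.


F = sigma * PCSA * activation
F = 22 * 23 * 0.89
F = 450.3 N


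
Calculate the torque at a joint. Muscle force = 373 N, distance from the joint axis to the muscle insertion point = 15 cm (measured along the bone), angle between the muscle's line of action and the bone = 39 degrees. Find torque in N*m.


Torque = F * d * sin(theta)   (moment arm = d*sin(theta))
d = 15 cm = 0.15 m
Torque = 373 * 0.15 * sin(39)
Torque = 35.21 N*m


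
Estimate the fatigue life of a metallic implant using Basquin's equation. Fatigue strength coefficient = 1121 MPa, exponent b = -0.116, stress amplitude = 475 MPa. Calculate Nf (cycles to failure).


sigma_a = sigma_f' * (2Nf)^b
2Nf = (sigma_a/sigma_f')^(1/b)
2Nf = (475/1121)^(1/-0.116)
2Nf = 1639.6783
Nf = 819.8


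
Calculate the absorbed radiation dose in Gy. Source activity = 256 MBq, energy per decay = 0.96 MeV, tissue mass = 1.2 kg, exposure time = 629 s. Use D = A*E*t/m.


A = 256 MBq = 2.5600e+08 Bq
E = 0.96 MeV = 1.53792e-13 J
D = A*E*t/m = 2.5600e+08*1.53792e-13*629/1.2
D = 0.02064 Gy


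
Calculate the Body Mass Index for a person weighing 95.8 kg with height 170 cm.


BMI = weight / height^2
height = 170 cm = 1.7 m
BMI = 95.8 / 1.7^2
BMI = 33.15 kg/m^2


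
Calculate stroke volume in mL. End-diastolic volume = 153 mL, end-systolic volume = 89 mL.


SV = EDV - ESV
SV = 153 - 89
SV = 64 mL


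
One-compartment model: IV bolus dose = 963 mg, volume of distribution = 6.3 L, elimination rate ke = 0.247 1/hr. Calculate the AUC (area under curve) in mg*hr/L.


C0 = Dose/Vd = 963/6.3 = 152.857 mg/L
AUC = C0/ke = 152.857/0.247
AUC = 618.9 mg*hr/L


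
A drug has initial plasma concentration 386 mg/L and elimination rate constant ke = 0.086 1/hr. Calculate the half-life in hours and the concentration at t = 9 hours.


t_half = ln(2) / ke = 0.693147 / 0.086 = 8.06 hr
C(t) = C0 * exp(-ke*t) = 386 * exp(-0.086*9)
C(9) = 178 mg/L


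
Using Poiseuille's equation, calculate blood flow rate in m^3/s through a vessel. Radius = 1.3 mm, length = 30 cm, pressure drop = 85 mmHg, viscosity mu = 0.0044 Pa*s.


Q = pi*r^4*dP / (8*mu*L)
r = 0.0013 m, L = 0.3 m
dP = 85 mmHg = 11332.37 Pa
Q = 9.6290e-06 m^3/s


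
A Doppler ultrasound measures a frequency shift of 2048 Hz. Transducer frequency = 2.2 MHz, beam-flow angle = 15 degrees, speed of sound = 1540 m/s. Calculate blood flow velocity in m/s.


v = fd * c / (2 * f0 * cos(theta))
v = 2048 * 1540 / (2 * 2.2000e+06 * cos(15))
v = 0.7421 m/s


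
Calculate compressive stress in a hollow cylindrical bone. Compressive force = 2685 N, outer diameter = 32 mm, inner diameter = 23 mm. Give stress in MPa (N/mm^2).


A = pi*(r_o^2 - r_i^2)
r_o = 16 mm, r_i = 11.5 mm
A = 388.772 mm^2
sigma = F/A = 2685 / 388.772
sigma = 6.906 MPa


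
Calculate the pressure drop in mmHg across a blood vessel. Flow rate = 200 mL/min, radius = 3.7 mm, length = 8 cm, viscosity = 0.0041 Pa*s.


dP = 8*mu*L*Q / (pi*r^4)
Q = 200 mL/min = 3.33333e-06 m^3/s
dP = 14.8554 Pa = 14.8554 / 133.322 mmHg = 0.1114 mmHg


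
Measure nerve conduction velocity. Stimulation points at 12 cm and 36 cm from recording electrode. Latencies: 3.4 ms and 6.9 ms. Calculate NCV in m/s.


Distance = (36 - 12) / 100 = 0.24 m
dt = (6.9 - 3.4) / 1000 = 0.0035 s
NCV = dist / dt = 68.57 m/s


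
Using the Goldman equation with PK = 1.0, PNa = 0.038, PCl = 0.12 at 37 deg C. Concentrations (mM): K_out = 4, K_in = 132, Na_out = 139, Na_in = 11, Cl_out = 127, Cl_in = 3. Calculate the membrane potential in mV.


Vm = (RT/F)*ln((PK*Ko + PNa*Nao + PCl*Cli)/(PK*Ki + PNa*Nai + PCl*Clo))
Numer = 9.642, Denom = 147.658
Vm = -72.93 mV


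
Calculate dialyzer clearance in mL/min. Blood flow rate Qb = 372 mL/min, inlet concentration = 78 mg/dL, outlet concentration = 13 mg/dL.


K = Qb * (Cb_in - Cb_out) / Cb_in
K = 372 * (78 - 13) / 78
K = 310 mL/min


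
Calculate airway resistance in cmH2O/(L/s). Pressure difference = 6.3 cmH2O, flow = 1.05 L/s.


R = dP / flow
R = 6.3 / 1.05
R = 6 cmH2O/(L/s)


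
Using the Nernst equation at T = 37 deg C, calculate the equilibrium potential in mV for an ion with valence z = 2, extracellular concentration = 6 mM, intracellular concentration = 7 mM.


E = (RT/(zF)) * ln(C_out/C_in)
T = 37 + 273.15 = 310.15 K
E = (8.314 * 310.15 / (2 * 96485)) * ln(6/7)
E = -2.06 mV


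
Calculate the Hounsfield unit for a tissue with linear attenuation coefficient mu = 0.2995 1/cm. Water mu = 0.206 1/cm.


HU = ((mu_tissue - mu_water) / mu_water) * 1000
HU = ((0.2995 - 0.206) / 0.206) * 1000
HU = 453.9


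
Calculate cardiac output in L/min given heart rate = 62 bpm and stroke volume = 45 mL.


CO = HR * SV
CO = 62 * 45 / 1000
CO = 2.79 L/min


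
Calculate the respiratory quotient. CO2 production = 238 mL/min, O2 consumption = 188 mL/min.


RQ = VCO2 / VO2
RQ = 238 / 188
RQ = 1.266


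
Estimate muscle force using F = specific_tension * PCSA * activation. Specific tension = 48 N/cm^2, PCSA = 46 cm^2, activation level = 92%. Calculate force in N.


F = sigma * PCSA * activation
F = 48 * 46 * 0.92
F = 2031 N


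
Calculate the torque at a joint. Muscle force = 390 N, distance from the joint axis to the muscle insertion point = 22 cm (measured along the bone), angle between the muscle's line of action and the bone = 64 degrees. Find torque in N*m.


Torque = F * d * sin(theta)   (moment arm = d*sin(theta))
d = 22 cm = 0.22 m
Torque = 390 * 0.22 * sin(64)
Torque = 77.12 N*m


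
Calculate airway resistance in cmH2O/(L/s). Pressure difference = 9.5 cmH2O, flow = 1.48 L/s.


R = dP / flow
R = 9.5 / 1.48
R = 6.419 cmH2O/(L/s)


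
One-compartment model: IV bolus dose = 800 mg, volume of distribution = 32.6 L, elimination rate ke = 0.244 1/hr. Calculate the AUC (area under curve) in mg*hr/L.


C0 = Dose/Vd = 800/32.6 = 24.5399 mg/L
AUC = C0/ke = 24.5399/0.244
AUC = 100.6 mg*hr/L


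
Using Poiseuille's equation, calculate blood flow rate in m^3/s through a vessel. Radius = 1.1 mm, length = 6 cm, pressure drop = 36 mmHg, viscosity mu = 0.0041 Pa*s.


Q = pi*r^4*dP / (8*mu*L)
r = 0.0011 m, L = 0.06 m
dP = 36 mmHg = 4799.592 Pa
Q = 1.1218e-05 m^3/s


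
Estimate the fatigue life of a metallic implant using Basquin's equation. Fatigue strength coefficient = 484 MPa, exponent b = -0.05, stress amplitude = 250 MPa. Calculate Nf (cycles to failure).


sigma_a = sigma_f' * (2Nf)^b
2Nf = (sigma_a/sigma_f')^(1/b)
2Nf = (250/484)^(1/-0.05)
2Nf = 547150.83
Nf = 2.736e+05


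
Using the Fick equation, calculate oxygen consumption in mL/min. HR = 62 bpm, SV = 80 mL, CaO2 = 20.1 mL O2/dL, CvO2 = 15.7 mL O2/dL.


CO = HR*SV = 62*80/1000 = 4.96 L/min
a-v O2 diff = 20.1 - 15.7 = 4.4 mL/dL
VO2 = CO * (CaO2-CvO2) * 10 dL/L
VO2 = 4.96 * 4.4 * 10
VO2 = 218.2 mL/min


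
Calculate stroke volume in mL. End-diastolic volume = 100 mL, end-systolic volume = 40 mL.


SV = EDV - ESV
SV = 100 - 40
SV = 60 mL


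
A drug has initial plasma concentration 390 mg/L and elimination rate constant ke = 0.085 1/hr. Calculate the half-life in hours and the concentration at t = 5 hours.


t_half = ln(2) / ke = 0.693147 / 0.085 = 8.155 hr
C(t) = C0 * exp(-ke*t) = 390 * exp(-0.085*5)
C(5) = 255 mg/L


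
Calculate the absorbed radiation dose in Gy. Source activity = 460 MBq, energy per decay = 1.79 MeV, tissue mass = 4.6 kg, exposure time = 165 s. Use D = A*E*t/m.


A = 460 MBq = 4.6000e+08 Bq
E = 1.79 MeV = 2.86758e-13 J
D = A*E*t/m = 4.6000e+08*2.86758e-13*165/4.6
D = 0.004732 Gy


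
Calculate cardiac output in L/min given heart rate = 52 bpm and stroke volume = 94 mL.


CO = HR * SV
CO = 52 * 94 / 1000
CO = 4.888 L/min


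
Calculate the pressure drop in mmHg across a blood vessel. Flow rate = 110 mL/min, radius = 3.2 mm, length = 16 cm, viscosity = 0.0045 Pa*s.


dP = 8*mu*L*Q / (pi*r^4)
Q = 110 mL/min = 1.83333e-06 m^3/s
dP = 32.0563 Pa = 32.0563 / 133.322 mmHg = 0.2404 mmHg


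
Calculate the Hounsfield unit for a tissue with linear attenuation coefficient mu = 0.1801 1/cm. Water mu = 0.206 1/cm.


HU = ((mu_tissue - mu_water) / mu_water) * 1000
HU = ((0.1801 - 0.206) / 0.206) * 1000
HU = -125.7


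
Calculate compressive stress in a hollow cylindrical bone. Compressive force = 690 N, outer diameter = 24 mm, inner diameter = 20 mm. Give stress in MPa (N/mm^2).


A = pi*(r_o^2 - r_i^2)
r_o = 12 mm, r_i = 10 mm
A = 138.23 mm^2
sigma = F/A = 690 / 138.23
sigma = 4.992 MPa


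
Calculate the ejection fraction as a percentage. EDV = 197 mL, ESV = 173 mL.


SV = EDV - ESV = 197 - 173 = 24 mL
EF = SV/EDV * 100 = 24/197 * 100
EF = 12.18%


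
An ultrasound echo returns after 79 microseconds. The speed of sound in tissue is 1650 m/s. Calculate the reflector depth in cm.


depth = c * t / 2
t = 79 us = 7.9000e-05 s
depth = 1650 * 7.9000e-05 / 2
depth = 0.065175 m = 6.5175 cm


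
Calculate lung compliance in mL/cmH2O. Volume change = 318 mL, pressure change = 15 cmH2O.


C = dV / dP
C = 318 / 15
C = 21.2 mL/cmH2O


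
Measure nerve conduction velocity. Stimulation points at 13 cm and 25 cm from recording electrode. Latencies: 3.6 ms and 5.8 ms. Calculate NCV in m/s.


Distance = (25 - 13) / 100 = 0.12 m
dt = (5.8 - 3.6) / 1000 = 0.0022 s
NCV = dist / dt = 54.55 m/s


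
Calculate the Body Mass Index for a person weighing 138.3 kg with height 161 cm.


BMI = weight / height^2
height = 161 cm = 1.61 m
BMI = 138.3 / 1.61^2
BMI = 53.35 kg/m^2


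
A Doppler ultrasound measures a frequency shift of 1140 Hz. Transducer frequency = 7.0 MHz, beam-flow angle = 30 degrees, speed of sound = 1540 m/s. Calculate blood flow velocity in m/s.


v = fd * c / (2 * f0 * cos(theta))
v = 1140 * 1540 / (2 * 7.0000e+06 * cos(30))
v = 0.1448 m/s


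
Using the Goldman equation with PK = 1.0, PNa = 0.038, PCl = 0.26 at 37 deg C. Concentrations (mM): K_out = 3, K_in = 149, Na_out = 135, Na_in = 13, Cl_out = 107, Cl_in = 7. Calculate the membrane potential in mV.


Vm = (RT/F)*ln((PK*Ko + PNa*Nao + PCl*Cli)/(PK*Ki + PNa*Nai + PCl*Clo))
Numer = 9.95, Denom = 177.314
Vm = -76.98 mV


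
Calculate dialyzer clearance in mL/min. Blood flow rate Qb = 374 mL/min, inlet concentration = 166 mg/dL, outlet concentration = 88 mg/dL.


K = Qb * (Cb_in - Cb_out) / Cb_in
K = 374 * (166 - 88) / 166
K = 175.7 mL/min


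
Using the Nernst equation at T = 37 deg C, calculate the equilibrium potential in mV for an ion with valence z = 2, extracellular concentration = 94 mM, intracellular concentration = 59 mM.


E = (RT/(zF)) * ln(C_out/C_in)
T = 37 + 273.15 = 310.15 K
E = (8.314 * 310.15 / (2 * 96485)) * ln(94/59)
E = 6.224 mV


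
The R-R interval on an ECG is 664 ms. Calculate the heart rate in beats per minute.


HR = 60 / RR_interval(s)
RR = 664 ms = 0.664 s
HR = 60 / 0.664 = 90.36 bpm


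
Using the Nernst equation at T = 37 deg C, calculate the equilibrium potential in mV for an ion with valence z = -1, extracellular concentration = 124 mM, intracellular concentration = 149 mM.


E = (RT/(zF)) * ln(C_out/C_in)
T = 37 + 273.15 = 310.15 K
E = (8.314 * 310.15 / (-1 * 96485)) * ln(124/149)
E = 4.908 mV


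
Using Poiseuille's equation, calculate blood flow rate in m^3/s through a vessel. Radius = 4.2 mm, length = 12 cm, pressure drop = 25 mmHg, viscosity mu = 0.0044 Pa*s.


Q = pi*r^4*dP / (8*mu*L)
r = 0.0042 m, L = 0.12 m
dP = 25 mmHg = 3333.05 Pa
Q = 7.7137e-04 m^3/s


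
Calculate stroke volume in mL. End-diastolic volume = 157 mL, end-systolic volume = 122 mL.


SV = EDV - ESV
SV = 157 - 122
SV = 35 mL


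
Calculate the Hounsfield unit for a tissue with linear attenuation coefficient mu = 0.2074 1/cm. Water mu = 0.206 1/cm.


HU = ((mu_tissue - mu_water) / mu_water) * 1000
HU = ((0.2074 - 0.206) / 0.206) * 1000
HU = 6.796


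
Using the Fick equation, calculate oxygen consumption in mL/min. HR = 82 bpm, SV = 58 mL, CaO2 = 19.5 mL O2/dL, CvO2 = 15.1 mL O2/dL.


CO = HR*SV = 82*58/1000 = 4.756 L/min
a-v O2 diff = 19.5 - 15.1 = 4.4 mL/dL
VO2 = CO * (CaO2-CvO2) * 10 dL/L
VO2 = 4.756 * 4.4 * 10
VO2 = 209.3 mL/min


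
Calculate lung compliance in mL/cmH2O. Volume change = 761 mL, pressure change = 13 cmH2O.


C = dV / dP
C = 761 / 13
C = 58.54 mL/cmH2O


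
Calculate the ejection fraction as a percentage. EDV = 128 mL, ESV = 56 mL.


SV = EDV - ESV = 128 - 56 = 72 mL
EF = SV/EDV * 100 = 72/128 * 100
EF = 56.25%


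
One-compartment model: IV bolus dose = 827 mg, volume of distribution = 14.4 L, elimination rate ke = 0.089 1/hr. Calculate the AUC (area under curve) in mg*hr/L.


C0 = Dose/Vd = 827/14.4 = 57.4306 mg/L
AUC = C0/ke = 57.4306/0.089
AUC = 645.3 mg*hr/L


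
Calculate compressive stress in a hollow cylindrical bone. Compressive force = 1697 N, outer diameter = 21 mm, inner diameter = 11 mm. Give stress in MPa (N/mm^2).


A = pi*(r_o^2 - r_i^2)
r_o = 10.5 mm, r_i = 5.5 mm
A = 251.327 mm^2
sigma = F/A = 1697 / 251.327
sigma = 6.752 MPa


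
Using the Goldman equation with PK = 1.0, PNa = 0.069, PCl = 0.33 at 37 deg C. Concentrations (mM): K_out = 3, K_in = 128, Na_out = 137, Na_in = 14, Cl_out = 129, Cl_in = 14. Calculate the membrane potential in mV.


Vm = (RT/F)*ln((PK*Ko + PNa*Nao + PCl*Cli)/(PK*Ki + PNa*Nai + PCl*Clo))
Numer = 17.073, Denom = 171.536
Vm = -61.66 mV


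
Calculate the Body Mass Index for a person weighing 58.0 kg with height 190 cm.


BMI = weight / height^2
height = 190 cm = 1.9 m
BMI = 58.0 / 1.9^2
BMI = 16.07 kg/m^2


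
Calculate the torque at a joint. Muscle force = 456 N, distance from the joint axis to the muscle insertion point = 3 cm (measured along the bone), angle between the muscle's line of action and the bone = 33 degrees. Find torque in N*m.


Torque = F * d * sin(theta)   (moment arm = d*sin(theta))
d = 3 cm = 0.03 m
Torque = 456 * 0.03 * sin(33)
Torque = 7.451 N*m


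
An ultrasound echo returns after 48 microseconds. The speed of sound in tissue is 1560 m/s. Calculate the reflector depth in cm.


depth = c * t / 2
t = 48 us = 4.8000e-05 s
depth = 1560 * 4.8000e-05 / 2
depth = 0.03744 m = 3.744 cm
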